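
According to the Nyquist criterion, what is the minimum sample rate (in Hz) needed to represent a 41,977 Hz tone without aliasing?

83,954 Hz

Minimum sample rate = 2 × 41,977 Hz = 83,954 Hz.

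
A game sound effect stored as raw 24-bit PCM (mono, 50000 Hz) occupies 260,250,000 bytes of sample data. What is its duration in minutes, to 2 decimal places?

28.92 minutes

Byte rate = 50,000 × 3 × 1 = 150,000 bytes/s.
Duration = 260,250,000 / 150,000 = 1,735 s.
1,735 s / 60 = 28.92 minutes.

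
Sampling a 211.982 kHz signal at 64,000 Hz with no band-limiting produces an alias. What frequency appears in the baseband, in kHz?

19.982 kHz

Nyquist = 64,000/2 = 32,000 Hz; 211,982 Hz exceeds it.
Alias = |211,982 − 3×64,000| = |211,982 − 192,000| = 19,982 Hz = 19.982 kHz.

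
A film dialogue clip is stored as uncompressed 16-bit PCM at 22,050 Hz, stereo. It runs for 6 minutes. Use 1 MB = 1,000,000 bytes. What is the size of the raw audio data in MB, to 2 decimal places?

Duration = 6 minutes = 360 s.
Bytes = 22,050 samples/s × 360 s × 2 bytes/sample × 2 ch = 31,752,000 bytes.
31,752,000 / 1,000,000 = 31.75 MB.

31.75 MB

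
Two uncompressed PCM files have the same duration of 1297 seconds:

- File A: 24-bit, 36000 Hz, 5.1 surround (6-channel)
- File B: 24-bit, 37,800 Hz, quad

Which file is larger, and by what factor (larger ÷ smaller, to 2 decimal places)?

File A: 36,000 × 3 × 6 = 648,000 bytes/s.
File B: 37,800 × 3 × 4 = 453,600 bytes/s.
File A is larger; ratio = 840,456,000 / 588,319,200 = 1.43.

File A, by a factor of 1.43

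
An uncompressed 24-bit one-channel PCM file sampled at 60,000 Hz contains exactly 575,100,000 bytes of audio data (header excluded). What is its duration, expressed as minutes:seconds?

Byte rate = 60,000 × 3 × 1 = 180,000 bytes/s.
Duration = 575,100,000 / 180,000 = 3,195 s.
3,195 s = 53:15.

53:15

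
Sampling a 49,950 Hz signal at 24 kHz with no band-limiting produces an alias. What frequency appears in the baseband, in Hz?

Nyquist = 24,000/2 = 12,000 Hz; 49,950 Hz exceeds it.
Alias = |49,950 − 2×24,000| = |49,950 − 48,000| = 1,950 Hz.

1,950 Hz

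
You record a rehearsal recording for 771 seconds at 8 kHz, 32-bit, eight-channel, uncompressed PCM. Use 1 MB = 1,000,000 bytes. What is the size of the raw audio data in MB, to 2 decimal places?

197.38 MB

Bytes = 8,000 samples/s × 771 s × 4 bytes/sample × 8 ch = 197,376,000 bytes.
197,376,000 / 1,000,000 = 197.38 MB.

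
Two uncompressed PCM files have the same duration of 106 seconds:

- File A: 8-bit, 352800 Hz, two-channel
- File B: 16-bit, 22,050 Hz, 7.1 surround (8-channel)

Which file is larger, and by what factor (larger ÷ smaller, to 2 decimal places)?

File A: 352,800 × 1 × 2 = 705,600 bytes/s.
File B: 22,050 × 2 × 8 = 352,800 bytes/s.
File A is larger; ratio = 74,793,600 / 37,396,800 = 2.00.

File A, by a factor of 2.00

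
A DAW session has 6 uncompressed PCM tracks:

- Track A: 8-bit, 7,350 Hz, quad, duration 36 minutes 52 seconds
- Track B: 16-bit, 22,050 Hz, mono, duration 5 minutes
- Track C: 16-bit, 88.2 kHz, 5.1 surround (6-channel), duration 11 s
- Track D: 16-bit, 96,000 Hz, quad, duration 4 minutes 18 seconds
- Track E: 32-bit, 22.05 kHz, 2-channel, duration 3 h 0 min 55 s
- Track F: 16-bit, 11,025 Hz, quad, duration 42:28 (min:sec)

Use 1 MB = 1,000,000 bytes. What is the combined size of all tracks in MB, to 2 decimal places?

Track A: 36 minutes 52 seconds = 2,212 s; 7,350 × 2,212 × 1 × 4 = 65,032,800 bytes.
Track B: 5 minutes = 300 s; 22,050 × 300 × 2 × 1 = 13,230,000 bytes.
Track C: 88,200 × 11 × 2 × 6 = 11,642,400 bytes.
Track D: 4 minutes 18 seconds = 258 s; 96,000 × 258 × 2 × 4 = 198,144,000 bytes.
Track E: 3 h 0 min 55 s = 10,855 s; 22,050 × 10,855 × 4 × 2 = 1,914,822,000 bytes.
Track F: 42:28 (min:sec) = 2,548 s; 11,025 × 2,548 × 2 × 4 = 224,733,600 bytes.
Total = 2,427,604,800 bytes = 2427.60 MB.

2427.60 MB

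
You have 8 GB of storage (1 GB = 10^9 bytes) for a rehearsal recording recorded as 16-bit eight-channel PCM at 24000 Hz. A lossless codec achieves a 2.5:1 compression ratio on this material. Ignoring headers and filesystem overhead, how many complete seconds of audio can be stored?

Uncompressed byte rate = 24,000 × 2 × 8 = 384,000 bytes/s.
After 2.5:1 compression, effective rate ≈ 153600 bytes/s.
Capacity = 8 × 1,000,000,000 = 8,000,000,000 bytes.
8,000,000,000 / effective rate ≈ 52083.33 s → 52,083 seconds.

52,083 seconds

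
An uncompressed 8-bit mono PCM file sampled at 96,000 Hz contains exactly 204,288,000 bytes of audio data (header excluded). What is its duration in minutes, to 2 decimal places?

Byte rate = 96,000 × 1 × 1 = 96,000 bytes/s.
Duration = 204,288,000 / 96,000 = 2,128 s.
2,128 s / 60 = 35.47 minutes.

35.47 minutes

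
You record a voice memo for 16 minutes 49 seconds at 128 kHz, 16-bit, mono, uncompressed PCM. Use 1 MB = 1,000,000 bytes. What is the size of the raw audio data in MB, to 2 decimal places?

258.30 MB

Duration = 16 minutes 49 seconds = 1,009 s.
Bytes = 128,000 samples/s × 1,009 s × 2 bytes/sample × 1 ch = 258,304,000 bytes.
258,304,000 / 1,000,000 = 258.30 MB.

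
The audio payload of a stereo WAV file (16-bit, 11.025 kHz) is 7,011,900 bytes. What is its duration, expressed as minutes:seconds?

Byte rate = 11,025 × 2 × 2 = 44,100 bytes/s.
Duration = 7,011,900 / 44,100 = 159 s.
159 s = 2:39.

2:39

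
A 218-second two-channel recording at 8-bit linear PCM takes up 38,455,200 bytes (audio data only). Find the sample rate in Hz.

88,200 Hz

Bytes = sample_rate × seconds × bytes_per_sample × channels.
sample_rate = 38,455,200 / (218 × 1 × 2) = 38,455,200 / 436 = 88,200 Hz.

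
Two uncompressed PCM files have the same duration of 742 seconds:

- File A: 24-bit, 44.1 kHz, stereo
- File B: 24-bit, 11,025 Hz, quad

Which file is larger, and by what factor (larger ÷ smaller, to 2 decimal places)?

File A: 44,100 × 3 × 2 = 264,600 bytes/s.
File B: 11,025 × 3 × 4 = 132,300 bytes/s.
File A is larger; ratio = 196,333,200 / 98,166,600 = 2.00.

File A, by a factor of 2.00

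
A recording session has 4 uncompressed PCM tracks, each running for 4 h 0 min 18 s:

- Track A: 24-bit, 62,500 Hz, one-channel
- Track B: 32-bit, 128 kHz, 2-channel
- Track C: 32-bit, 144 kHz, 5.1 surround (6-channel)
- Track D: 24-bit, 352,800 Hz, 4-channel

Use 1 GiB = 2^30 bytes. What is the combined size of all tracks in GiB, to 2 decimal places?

119.52 GiB

4 h 0 min 18 s = 14,418 s.
Track A: 62,500 × 14,418 × 3 × 1 = 2,703,375,000 bytes.
Track B: 128,000 × 14,418 × 4 × 2 = 14,764,032,000 bytes.
Track C: 144,000 × 14,418 × 4 × 6 = 49,828,608,000 bytes.
Track D: 352,800 × 14,418 × 3 × 4 = 61,040,044,800 bytes.
Total = 128,336,059,800 bytes = 119.52 GiB.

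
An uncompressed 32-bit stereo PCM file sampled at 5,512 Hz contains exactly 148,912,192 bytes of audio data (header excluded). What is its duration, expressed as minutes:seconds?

Byte rate = 5,512 × 4 × 2 = 44,096 bytes/s.
Duration = 148,912,192 / 44,096 = 3,377 s.
3,377 s = 56:17.

56:17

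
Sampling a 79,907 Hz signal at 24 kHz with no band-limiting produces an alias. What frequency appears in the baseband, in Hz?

Nyquist = 24,000/2 = 12,000 Hz; 79,907 Hz exceeds it.
Alias = |79,907 − 3×24,000| = |79,907 − 72,000| = 7,907 Hz.

7,907 Hz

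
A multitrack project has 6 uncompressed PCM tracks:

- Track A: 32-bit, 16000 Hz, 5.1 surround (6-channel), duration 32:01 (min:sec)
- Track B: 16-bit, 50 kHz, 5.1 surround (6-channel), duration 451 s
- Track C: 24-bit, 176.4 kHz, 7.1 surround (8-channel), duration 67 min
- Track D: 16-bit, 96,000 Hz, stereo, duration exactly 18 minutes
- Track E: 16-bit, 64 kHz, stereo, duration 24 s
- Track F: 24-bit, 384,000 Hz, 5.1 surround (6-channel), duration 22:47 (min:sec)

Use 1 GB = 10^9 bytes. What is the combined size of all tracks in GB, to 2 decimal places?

27.90 GB

Track A: 32:01 (min:sec) = 1,921 s; 16,000 × 1,921 × 4 × 6 = 737,664,000 bytes.
Track B: 50,000 × 451 × 2 × 6 = 270,600,000 bytes.
Track C: 67 min = 4,020 s; 176,400 × 4,020 × 3 × 8 = 17,019,072,000 bytes.
Track D: exactly 18 minutes = 1,080 s; 96,000 × 1,080 × 2 × 2 = 414,720,000 bytes.
Track E: 64,000 × 24 × 2 × 2 = 6,144,000 bytes.
Track F: 22:47 (min:sec) = 1,367 s; 384,000 × 1,367 × 3 × 6 = 9,448,704,000 bytes.
Total = 27,896,904,000 bytes = 27.90 GB.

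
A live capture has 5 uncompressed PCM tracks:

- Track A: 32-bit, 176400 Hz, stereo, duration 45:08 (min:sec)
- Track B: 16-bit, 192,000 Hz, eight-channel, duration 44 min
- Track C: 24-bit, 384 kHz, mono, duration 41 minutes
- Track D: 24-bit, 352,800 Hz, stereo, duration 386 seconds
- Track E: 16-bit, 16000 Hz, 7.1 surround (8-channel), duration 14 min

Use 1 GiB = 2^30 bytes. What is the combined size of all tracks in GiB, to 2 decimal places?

14.71 GiB

Track A: 45:08 (min:sec) = 2,708 s; 176,400 × 2,708 × 4 × 2 = 3,821,529,600 bytes.
Track B: 44 min = 2,640 s; 192,000 × 2,640 × 2 × 8 = 8,110,080,000 bytes.
Track C: 41 minutes = 2,460 s; 384,000 × 2,460 × 3 × 1 = 2,833,920,000 bytes.
Track D: 352,800 × 386 × 3 × 2 = 817,084,800 bytes.
Track E: 14 min = 840 s; 16,000 × 840 × 2 × 8 = 215,040,000 bytes.
Total = 15,797,654,400 bytes = 14.71 GiB.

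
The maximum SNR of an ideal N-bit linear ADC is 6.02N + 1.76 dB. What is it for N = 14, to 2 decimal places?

6.02 × 14 + 1.76 = 86.04 dB.

86.04 dB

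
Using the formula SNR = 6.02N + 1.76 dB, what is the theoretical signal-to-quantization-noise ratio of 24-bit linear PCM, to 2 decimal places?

146.24 dB

6.02 × 24 + 1.76 = 146.24 dB.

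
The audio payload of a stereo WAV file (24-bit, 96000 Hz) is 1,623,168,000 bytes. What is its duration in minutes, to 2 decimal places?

Byte rate = 96,000 × 3 × 2 = 576,000 bytes/s.
Duration = 1,623,168,000 / 576,000 = 2,818 s.
2,818 s / 60 = 46.97 minutes.

46.97 minutes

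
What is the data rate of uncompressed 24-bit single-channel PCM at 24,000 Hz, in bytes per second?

72,000 bytes/s

Bit rate = 24,000 × 24 × 1 = 576,000 bits/s.
576,000 / 8 = 72,000 bytes/s.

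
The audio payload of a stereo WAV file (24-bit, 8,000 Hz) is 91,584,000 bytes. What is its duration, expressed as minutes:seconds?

31:48

Byte rate = 8,000 × 3 × 2 = 48,000 bytes/s.
Duration = 91,584,000 / 48,000 = 1,908 s.
1,908 s = 31:48.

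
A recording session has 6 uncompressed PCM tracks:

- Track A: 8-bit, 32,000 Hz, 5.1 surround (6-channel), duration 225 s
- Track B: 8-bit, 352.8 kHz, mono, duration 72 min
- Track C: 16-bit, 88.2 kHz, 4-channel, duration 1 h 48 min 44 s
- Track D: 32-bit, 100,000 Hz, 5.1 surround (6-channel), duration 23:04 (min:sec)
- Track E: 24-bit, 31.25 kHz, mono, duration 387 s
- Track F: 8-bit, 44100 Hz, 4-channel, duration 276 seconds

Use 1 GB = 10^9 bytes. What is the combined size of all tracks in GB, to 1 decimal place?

Track A: 32,000 × 225 × 1 × 6 = 43,200,000 bytes.
Track B: 72 min = 4,320 s; 352,800 × 4,320 × 1 × 1 = 1,524,096,000 bytes.
Track C: 1 h 48 min 44 s = 6,524 s; 88,200 × 6,524 × 2 × 4 = 4,603,334,400 bytes.
Track D: 23:04 (min:sec) = 1,384 s; 100,000 × 1,384 × 4 × 6 = 3,321,600,000 bytes.
Track E: 31,250 × 387 × 3 × 1 = 36,281,250 bytes.
Track F: 44,100 × 276 × 1 × 4 = 48,686,400 bytes.
Total = 9,577,198,050 bytes = 9.6 GB.

9.6 GB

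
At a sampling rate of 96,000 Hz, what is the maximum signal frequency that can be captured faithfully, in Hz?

48,000 Hz

Nyquist frequency = sample rate / 2 = 96,000 / 2 = 48,000 Hz.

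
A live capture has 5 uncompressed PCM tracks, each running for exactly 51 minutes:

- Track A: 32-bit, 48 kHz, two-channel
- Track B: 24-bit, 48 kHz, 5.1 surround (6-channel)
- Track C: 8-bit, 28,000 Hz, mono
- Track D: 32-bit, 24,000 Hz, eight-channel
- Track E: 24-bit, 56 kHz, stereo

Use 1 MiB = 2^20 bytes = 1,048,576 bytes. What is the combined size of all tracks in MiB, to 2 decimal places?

6945.42 MiB

exactly 51 minutes = 3,060 s.
Track A: 48,000 × 3,060 × 4 × 2 = 1,175,040,000 bytes.
Track B: 48,000 × 3,060 × 3 × 6 = 2,643,840,000 bytes.
Track C: 28,000 × 3,060 × 1 × 1 = 85,680,000 bytes.
Track D: 24,000 × 3,060 × 4 × 8 = 2,350,080,000 bytes.
Track E: 56,000 × 3,060 × 3 × 2 = 1,028,160,000 bytes.
Total = 7,282,800,000 bytes = 6945.42 MiB.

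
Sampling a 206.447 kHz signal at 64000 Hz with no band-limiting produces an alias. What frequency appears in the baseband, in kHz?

Nyquist = 64,000/2 = 32,000 Hz; 206,447 Hz exceeds it.
Alias = |206,447 − 3×64,000| = |206,447 − 192,000| = 14,447 Hz = 14.447 kHz.

14.447 kHz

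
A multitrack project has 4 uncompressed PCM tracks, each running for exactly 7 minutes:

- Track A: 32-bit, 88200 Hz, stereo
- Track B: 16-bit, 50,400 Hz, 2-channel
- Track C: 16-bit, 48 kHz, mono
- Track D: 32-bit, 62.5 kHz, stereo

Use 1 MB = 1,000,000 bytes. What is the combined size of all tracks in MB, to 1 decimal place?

exactly 7 minutes = 420 s.
Track A: 88,200 × 420 × 4 × 2 = 296,352,000 bytes.
Track B: 50,400 × 420 × 2 × 2 = 84,672,000 bytes.
Track C: 48,000 × 420 × 2 × 1 = 40,320,000 bytes.
Track D: 62,500 × 420 × 4 × 2 = 210,000,000 bytes.
Total = 631,344,000 bytes = 631.3 MB.

631.3 MB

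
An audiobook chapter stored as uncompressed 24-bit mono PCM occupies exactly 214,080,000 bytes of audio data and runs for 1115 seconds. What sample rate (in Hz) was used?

64,000 Hz

Bytes = sample_rate × seconds × bytes_per_sample × channels.
sample_rate = 214,080,000 / (1,115 × 3 × 1) = 214,080,000 / 3,345 = 64,000 Hz.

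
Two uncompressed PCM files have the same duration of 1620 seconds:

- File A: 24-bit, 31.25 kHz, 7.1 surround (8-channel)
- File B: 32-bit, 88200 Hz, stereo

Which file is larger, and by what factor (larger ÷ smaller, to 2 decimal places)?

File A, by a factor of 1.06

File A: 31,250 × 3 × 8 = 750,000 bytes/s.
File B: 88,200 × 4 × 2 = 705,600 bytes/s.
File A is larger; ratio = 1,215,000,000 / 1,143,072,000 = 1.06.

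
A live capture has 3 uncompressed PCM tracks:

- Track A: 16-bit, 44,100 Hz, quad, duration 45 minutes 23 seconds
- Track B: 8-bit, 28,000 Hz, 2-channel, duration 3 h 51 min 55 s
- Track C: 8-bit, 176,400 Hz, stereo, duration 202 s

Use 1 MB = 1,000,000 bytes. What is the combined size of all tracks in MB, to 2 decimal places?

1811.18 MB

Track A: 45 minutes 23 seconds = 2,723 s; 44,100 × 2,723 × 2 × 4 = 960,674,400 bytes.
Track B: 3 h 51 min 55 s = 13,915 s; 28,000 × 13,915 × 1 × 2 = 779,240,000 bytes.
Track C: 176,400 × 202 × 1 × 2 = 71,265,600 bytes.
Total = 1,811,180,000 bytes = 1811.18 MB.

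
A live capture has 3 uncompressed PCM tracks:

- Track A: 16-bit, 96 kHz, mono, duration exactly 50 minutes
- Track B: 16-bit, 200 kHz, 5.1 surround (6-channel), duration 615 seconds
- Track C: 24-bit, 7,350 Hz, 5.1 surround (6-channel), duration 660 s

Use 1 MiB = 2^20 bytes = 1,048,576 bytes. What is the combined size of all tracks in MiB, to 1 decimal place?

2040.2 MiB

Track A: exactly 50 minutes = 3,000 s; 96,000 × 3,000 × 2 × 1 = 576,000,000 bytes.
Track B: 200,000 × 615 × 2 × 6 = 1,476,000,000 bytes.
Track C: 7,350 × 660 × 3 × 6 = 87,318,000 bytes.
Total = 2,139,318,000 bytes = 2040.2 MiB.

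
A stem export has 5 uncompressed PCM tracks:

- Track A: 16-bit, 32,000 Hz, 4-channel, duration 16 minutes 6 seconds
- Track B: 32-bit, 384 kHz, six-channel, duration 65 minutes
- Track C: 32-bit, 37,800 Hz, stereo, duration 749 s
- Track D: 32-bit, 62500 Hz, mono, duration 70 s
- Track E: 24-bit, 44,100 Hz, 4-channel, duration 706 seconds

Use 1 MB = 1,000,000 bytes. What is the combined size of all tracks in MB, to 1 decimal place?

36807.3 MB

Track A: 16 minutes 6 seconds = 966 s; 32,000 × 966 × 2 × 4 = 247,296,000 bytes.
Track B: 65 minutes = 3,900 s; 384,000 × 3,900 × 4 × 6 = 35,942,400,000 bytes.
Track C: 37,800 × 749 × 4 × 2 = 226,497,600 bytes.
Track D: 62,500 × 70 × 4 × 1 = 17,500,000 bytes.
Track E: 44,100 × 706 × 3 × 4 = 373,615,200 bytes.
Total = 36,807,308,800 bytes = 36807.3 MB.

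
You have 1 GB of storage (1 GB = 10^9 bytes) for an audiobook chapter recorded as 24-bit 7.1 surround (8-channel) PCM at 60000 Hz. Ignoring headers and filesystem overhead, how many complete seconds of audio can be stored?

Uncompressed byte rate = 60,000 × 3 × 8 = 1,440,000 bytes/s.
Capacity = 1 × 1,000,000,000 = 1,000,000,000 bytes.
1,000,000,000 / 1,440,000 ≈ 694.44 s → 694 seconds.

694 seconds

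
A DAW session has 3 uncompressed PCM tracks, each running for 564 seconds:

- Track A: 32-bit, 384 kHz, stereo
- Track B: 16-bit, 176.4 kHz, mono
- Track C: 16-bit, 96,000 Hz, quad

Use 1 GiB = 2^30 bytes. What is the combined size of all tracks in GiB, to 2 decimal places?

Track A: 384,000 × 564 × 4 × 2 = 1,732,608,000 bytes.
Track B: 176,400 × 564 × 2 × 1 = 198,979,200 bytes.
Track C: 96,000 × 564 × 2 × 4 = 433,152,000 bytes.
Total = 2,364,739,200 bytes = 2.20 GiB.

2.20 GiB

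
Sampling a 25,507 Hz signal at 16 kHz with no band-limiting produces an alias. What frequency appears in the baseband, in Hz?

6,493 Hz

Nyquist = 16,000/2 = 8,000 Hz; 25,507 Hz exceeds it.
Alias = |25,507 − 2×16,000| = |25,507 − 32,000| = 6,493 Hz.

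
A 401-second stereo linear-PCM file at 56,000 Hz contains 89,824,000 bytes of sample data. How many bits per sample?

Bytes per sample = 89,824,000 / (56,000 × 401 × 2) = 89,824,000 / 44,912,000 = 2.
Bit depth = 2 × 8 = 16 bits.

16 bits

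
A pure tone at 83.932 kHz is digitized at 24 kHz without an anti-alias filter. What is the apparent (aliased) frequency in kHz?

11.932 kHz

Nyquist = 24,000/2 = 12,000 Hz; 83,932 Hz exceeds it.
Alias = |83,932 − 3×24,000| = |83,932 − 72,000| = 11,932 Hz = 11.932 kHz.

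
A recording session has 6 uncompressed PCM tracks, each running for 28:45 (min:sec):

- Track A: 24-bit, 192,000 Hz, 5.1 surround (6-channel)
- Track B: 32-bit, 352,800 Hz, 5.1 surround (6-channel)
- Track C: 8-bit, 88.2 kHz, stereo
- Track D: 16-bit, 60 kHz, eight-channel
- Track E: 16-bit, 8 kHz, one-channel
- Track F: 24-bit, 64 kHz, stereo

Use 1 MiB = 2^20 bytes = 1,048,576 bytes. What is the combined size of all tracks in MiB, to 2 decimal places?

28:45 (min:sec) = 1,725 s.
Track A: 192,000 × 1,725 × 3 × 6 = 5,961,600,000 bytes.
Track B: 352,800 × 1,725 × 4 × 6 = 14,605,920,000 bytes.
Track C: 88,200 × 1,725 × 1 × 2 = 304,290,000 bytes.
Track D: 60,000 × 1,725 × 2 × 8 = 1,656,000,000 bytes.
Track E: 8,000 × 1,725 × 2 × 1 = 27,600,000 bytes.
Track F: 64,000 × 1,725 × 3 × 2 = 662,400,000 bytes.
Total = 23,217,810,000 bytes = 22142.23 MiB.

22142.23 MiB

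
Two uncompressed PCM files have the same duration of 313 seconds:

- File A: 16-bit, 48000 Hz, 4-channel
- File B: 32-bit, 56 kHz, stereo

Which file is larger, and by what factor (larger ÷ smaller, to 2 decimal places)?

File A: 48,000 × 2 × 4 = 384,000 bytes/s.
File B: 56,000 × 4 × 2 = 448,000 bytes/s.
File B is larger; ratio = 140,224,000 / 120,192,000 = 1.17.

File B, by a factor of 1.17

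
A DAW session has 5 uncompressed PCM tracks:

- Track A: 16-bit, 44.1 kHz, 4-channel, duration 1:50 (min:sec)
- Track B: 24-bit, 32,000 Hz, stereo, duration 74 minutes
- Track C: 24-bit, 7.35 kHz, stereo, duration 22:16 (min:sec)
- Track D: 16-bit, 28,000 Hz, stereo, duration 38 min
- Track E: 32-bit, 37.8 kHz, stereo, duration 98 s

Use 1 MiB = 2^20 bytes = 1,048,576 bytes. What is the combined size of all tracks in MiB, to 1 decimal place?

Track A: 1:50 (min:sec) = 110 s; 44,100 × 110 × 2 × 4 = 38,808,000 bytes.
Track B: 74 minutes = 4,440 s; 32,000 × 4,440 × 3 × 2 = 852,480,000 bytes.
Track C: 22:16 (min:sec) = 1,336 s; 7,350 × 1,336 × 3 × 2 = 58,917,600 bytes.
Track D: 38 min = 2,280 s; 28,000 × 2,280 × 2 × 2 = 255,360,000 bytes.
Track E: 37,800 × 98 × 4 × 2 = 29,635,200 bytes.
Total = 1,235,200,800 bytes = 1178.0 MiB.

1178.0 MiB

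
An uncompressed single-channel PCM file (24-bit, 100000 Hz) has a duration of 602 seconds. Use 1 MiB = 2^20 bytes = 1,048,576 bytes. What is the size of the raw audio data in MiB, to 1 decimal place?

Bytes = 100,000 samples/s × 602 s × 3 bytes/sample × 1 ch = 180,600,000 bytes.
180,600,000 / 1,048,576 = 172.2 MiB.

172.2 MiB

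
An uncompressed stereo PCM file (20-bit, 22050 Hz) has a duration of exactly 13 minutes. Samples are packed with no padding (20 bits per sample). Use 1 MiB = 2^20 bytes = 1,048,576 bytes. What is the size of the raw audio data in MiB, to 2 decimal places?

82.01 MiB

Duration = exactly 13 minutes = 780 s.
Bits = 22,050 × 780 × 20 × 2 = 687,960,000 bits = 85,995,000 bytes.
85,995,000 / 1,048,576 = 82.01 MiB.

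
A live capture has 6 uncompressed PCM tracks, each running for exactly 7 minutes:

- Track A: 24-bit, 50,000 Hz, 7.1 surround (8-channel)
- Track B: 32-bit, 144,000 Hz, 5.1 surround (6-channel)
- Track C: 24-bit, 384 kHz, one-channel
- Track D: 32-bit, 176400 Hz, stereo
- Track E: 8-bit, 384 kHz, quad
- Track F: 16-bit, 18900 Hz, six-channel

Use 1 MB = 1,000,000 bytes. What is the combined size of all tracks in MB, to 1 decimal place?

exactly 7 minutes = 420 s.
Track A: 50,000 × 420 × 3 × 8 = 504,000,000 bytes.
Track B: 144,000 × 420 × 4 × 6 = 1,451,520,000 bytes.
Track C: 384,000 × 420 × 3 × 1 = 483,840,000 bytes.
Track D: 176,400 × 420 × 4 × 2 = 592,704,000 bytes.
Track E: 384,000 × 420 × 1 × 4 = 645,120,000 bytes.
Track F: 18,900 × 420 × 2 × 6 = 95,256,000 bytes.
Total = 3,772,440,000 bytes = 3772.4 MB.

3772.4 MB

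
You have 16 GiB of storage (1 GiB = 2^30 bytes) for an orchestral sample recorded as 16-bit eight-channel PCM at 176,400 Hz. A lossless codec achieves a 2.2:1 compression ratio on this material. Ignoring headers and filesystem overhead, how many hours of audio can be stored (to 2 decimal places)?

3.72 hours

Uncompressed byte rate = 176,400 × 2 × 8 = 2,822,400 bytes/s.
After 2.2:1 compression, effective rate ≈ 1282909.09 bytes/s.
Capacity = 16 × 1,073,741,824 = 17,179,869,184 bytes.
17,179,869,184 / effective rate ≈ 13391.34 s → 3.72 hours.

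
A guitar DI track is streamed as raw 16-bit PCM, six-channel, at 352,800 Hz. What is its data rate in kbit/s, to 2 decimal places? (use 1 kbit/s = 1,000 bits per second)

33868.80 kbit/s

Bit rate = 352,800 × 16 × 6 = 33,868,800 bits/s.
= 33868.80 kbit/s.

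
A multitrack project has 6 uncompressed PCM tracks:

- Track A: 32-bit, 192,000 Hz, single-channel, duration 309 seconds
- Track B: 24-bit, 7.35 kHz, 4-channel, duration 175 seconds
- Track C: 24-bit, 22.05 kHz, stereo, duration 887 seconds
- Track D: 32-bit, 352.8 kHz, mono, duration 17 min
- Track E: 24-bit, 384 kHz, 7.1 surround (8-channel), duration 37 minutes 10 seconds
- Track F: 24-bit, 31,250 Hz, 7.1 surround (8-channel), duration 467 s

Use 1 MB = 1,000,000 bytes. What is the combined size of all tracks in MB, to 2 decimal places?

22711.45 MB

Track A: 192,000 × 309 × 4 × 1 = 237,312,000 bytes.
Track B: 7,350 × 175 × 3 × 4 = 15,435,000 bytes.
Track C: 22,050 × 887 × 3 × 2 = 117,350,100 bytes.
Track D: 17 min = 1,020 s; 352,800 × 1,020 × 4 × 1 = 1,439,424,000 bytes.
Track E: 37 minutes 10 seconds = 2,230 s; 384,000 × 2,230 × 3 × 8 = 20,551,680,000 bytes.
Track F: 31,250 × 467 × 3 × 8 = 350,250,000 bytes.
Total = 22,711,451,100 bytes = 22711.45 MB.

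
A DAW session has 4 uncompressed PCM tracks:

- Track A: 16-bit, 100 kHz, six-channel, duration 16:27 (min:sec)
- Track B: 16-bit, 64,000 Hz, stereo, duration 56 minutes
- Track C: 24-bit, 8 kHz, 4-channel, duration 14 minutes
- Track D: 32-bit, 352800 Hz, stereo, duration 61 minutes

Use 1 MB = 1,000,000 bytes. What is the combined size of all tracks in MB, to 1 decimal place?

12455.2 MB

Track A: 16:27 (min:sec) = 987 s; 100,000 × 987 × 2 × 6 = 1,184,400,000 bytes.
Track B: 56 minutes = 3,360 s; 64,000 × 3,360 × 2 × 2 = 860,160,000 bytes.
Track C: 14 minutes = 840 s; 8,000 × 840 × 3 × 4 = 80,640,000 bytes.
Track D: 61 minutes = 3,660 s; 352,800 × 3,660 × 4 × 2 = 10,329,984,000 bytes.
Total = 12,455,184,000 bytes = 12455.2 MB.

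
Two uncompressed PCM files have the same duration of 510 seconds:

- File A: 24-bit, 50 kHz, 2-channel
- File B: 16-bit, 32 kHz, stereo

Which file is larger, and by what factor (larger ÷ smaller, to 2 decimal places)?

File A, by a factor of 2.34

File A: 50,000 × 3 × 2 = 300,000 bytes/s.
File B: 32,000 × 2 × 2 = 128,000 bytes/s.
File A is larger; ratio = 153,000,000 / 65,280,000 = 2.34.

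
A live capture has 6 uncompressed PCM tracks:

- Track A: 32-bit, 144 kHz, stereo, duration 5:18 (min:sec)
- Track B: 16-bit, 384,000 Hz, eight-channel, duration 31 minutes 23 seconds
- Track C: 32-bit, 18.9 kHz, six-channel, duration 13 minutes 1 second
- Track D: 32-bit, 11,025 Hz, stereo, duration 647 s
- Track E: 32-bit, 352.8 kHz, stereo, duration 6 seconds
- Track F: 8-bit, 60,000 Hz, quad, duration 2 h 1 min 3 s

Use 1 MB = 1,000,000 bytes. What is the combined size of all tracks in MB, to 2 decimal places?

Track A: 5:18 (min:sec) = 318 s; 144,000 × 318 × 4 × 2 = 366,336,000 bytes.
Track B: 31 minutes 23 seconds = 1,883 s; 384,000 × 1,883 × 2 × 8 = 11,569,152,000 bytes.
Track C: 13 minutes 1 second = 781 s; 18,900 × 781 × 4 × 6 = 354,261,600 bytes.
Track D: 11,025 × 647 × 4 × 2 = 57,065,400 bytes.
Track E: 352,800 × 6 × 4 × 2 = 16,934,400 bytes.
Track F: 2 h 1 min 3 s = 7,263 s; 60,000 × 7,263 × 1 × 4 = 1,743,120,000 bytes.
Total = 14,106,869,400 bytes = 14106.87 MB.

14106.87 MB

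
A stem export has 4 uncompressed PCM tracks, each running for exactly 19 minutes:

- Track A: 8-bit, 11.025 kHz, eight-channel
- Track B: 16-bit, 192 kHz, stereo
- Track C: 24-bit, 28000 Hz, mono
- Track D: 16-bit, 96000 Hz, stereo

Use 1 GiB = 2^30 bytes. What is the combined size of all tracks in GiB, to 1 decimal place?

1.4 GiB

exactly 19 minutes = 1,140 s.
Track A: 11,025 × 1,140 × 1 × 8 = 100,548,000 bytes.
Track B: 192,000 × 1,140 × 2 × 2 = 875,520,000 bytes.
Track C: 28,000 × 1,140 × 3 × 1 = 95,760,000 bytes.
Track D: 96,000 × 1,140 × 2 × 2 = 437,760,000 bytes.
Total = 1,509,588,000 bytes = 1.4 GiB.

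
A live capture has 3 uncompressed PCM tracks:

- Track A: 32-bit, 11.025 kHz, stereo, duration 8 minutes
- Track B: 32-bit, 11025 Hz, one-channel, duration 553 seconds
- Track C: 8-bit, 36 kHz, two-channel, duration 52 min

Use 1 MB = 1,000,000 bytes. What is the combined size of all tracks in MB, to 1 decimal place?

291.4 MB

Track A: 8 minutes = 480 s; 11,025 × 480 × 4 × 2 = 42,336,000 bytes.
Track B: 11,025 × 553 × 4 × 1 = 24,387,300 bytes.
Track C: 52 min = 3,120 s; 36,000 × 3,120 × 1 × 2 = 224,640,000 bytes.
Total = 291,363,300 bytes = 291.4 MB.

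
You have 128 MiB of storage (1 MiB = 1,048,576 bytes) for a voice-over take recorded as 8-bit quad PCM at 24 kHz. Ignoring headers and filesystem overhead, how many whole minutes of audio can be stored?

23 minutes

Uncompressed byte rate = 24,000 × 1 × 4 = 96,000 bytes/s.
Capacity = 128 × 1,048,576 = 134,217,728 bytes.
134,217,728 / 96,000 ≈ 1398.1 s → 23 minutes.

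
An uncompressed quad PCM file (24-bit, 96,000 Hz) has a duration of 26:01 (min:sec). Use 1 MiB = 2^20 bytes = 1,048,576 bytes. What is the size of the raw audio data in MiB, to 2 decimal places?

Duration = 26:01 (min:sec) = 1,561 s.
Bytes = 96,000 samples/s × 1,561 s × 3 bytes/sample × 4 ch = 1,798,272,000 bytes.
1,798,272,000 / 1,048,576 = 1714.97 MiB.

1714.97 MiB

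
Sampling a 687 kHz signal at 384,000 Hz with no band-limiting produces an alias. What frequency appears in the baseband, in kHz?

Nyquist = 384,000/2 = 192,000 Hz; 687,000 Hz exceeds it.
Alias = |687,000 − 2×384,000| = |687,000 − 768,000| = 81,000 Hz = 81 kHz.

81 kHz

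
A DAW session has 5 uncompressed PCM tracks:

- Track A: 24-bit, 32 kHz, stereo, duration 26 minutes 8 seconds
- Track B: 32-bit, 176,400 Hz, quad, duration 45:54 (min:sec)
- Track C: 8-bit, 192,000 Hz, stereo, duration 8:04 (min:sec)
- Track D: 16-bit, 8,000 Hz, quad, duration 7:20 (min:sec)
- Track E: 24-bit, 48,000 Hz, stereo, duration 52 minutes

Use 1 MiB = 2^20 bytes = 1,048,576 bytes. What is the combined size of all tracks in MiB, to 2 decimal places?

8760.95 MiB

Track A: 26 minutes 8 seconds = 1,568 s; 32,000 × 1,568 × 3 × 2 = 301,056,000 bytes.
Track B: 45:54 (min:sec) = 2,754 s; 176,400 × 2,754 × 4 × 4 = 7,772,889,600 bytes.
Track C: 8:04 (min:sec) = 484 s; 192,000 × 484 × 1 × 2 = 185,856,000 bytes.
Track D: 7:20 (min:sec) = 440 s; 8,000 × 440 × 2 × 4 = 28,160,000 bytes.
Track E: 52 minutes = 3,120 s; 48,000 × 3,120 × 3 × 2 = 898,560,000 bytes.
Total = 9,186,521,600 bytes = 8760.95 MiB.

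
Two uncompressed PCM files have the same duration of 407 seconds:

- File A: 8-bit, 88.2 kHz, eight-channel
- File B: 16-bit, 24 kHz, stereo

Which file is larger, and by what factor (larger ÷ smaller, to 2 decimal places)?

File A: 88,200 × 1 × 8 = 705,600 bytes/s.
File B: 24,000 × 2 × 2 = 96,000 bytes/s.
File A is larger; ratio = 287,179,200 / 39,072,000 = 7.35.

File A, by a factor of 7.35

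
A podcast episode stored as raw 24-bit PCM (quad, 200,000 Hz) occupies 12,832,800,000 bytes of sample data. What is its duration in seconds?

Byte rate = 200,000 × 3 × 4 = 2,400,000 bytes/s.
Duration = 12,832,800,000 / 2,400,000 = 5,347 s.

5,347 seconds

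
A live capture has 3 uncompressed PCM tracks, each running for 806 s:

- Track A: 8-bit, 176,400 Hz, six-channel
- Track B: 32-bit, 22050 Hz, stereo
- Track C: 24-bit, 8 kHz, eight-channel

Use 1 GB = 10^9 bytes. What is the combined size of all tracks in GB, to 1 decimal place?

Track A: 176,400 × 806 × 1 × 6 = 853,070,400 bytes.
Track B: 22,050 × 806 × 4 × 2 = 142,178,400 bytes.
Track C: 8,000 × 806 × 3 × 8 = 154,752,000 bytes.
Total = 1,150,000,800 bytes = 1.2 GB.

1.2 GB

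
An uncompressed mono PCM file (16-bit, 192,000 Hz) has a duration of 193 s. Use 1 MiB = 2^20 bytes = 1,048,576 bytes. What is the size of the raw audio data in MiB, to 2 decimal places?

70.68 MiB

Bytes = 192,000 samples/s × 193 s × 2 bytes/sample × 1 ch = 74,112,000 bytes.
74,112,000 / 1,048,576 = 70.68 MiB.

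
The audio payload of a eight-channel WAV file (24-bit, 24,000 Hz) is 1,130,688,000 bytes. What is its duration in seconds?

1,963 seconds

Byte rate = 24,000 × 3 × 8 = 576,000 bytes/s.
Duration = 1,130,688,000 / 576,000 = 1,963 s.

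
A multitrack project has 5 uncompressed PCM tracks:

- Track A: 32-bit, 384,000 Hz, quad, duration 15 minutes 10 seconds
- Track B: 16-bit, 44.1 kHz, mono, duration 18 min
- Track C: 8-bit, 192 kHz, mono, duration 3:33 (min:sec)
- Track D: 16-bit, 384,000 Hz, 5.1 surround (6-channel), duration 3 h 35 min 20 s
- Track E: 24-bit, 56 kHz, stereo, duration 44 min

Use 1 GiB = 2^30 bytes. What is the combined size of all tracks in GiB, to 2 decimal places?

61.61 GiB

Track A: 15 minutes 10 seconds = 910 s; 384,000 × 910 × 4 × 4 = 5,591,040,000 bytes.
Track B: 18 min = 1,080 s; 44,100 × 1,080 × 2 × 1 = 95,256,000 bytes.
Track C: 3:33 (min:sec) = 213 s; 192,000 × 213 × 1 × 1 = 40,896,000 bytes.
Track D: 3 h 35 min 20 s = 12,920 s; 384,000 × 12,920 × 2 × 6 = 59,535,360,000 bytes.
Track E: 44 min = 2,640 s; 56,000 × 2,640 × 3 × 2 = 887,040,000 bytes.
Total = 66,149,592,000 bytes = 61.61 GiB.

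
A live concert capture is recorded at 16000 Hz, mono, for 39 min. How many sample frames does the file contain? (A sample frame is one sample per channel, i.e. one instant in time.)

39 min = 2,340 s.
16,000 samples/s × 2,340 s = 37,440,000 frames.

37,440,000 sample frames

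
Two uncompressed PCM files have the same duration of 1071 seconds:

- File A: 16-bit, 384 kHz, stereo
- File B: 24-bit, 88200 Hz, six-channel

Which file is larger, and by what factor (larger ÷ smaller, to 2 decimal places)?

File B, by a factor of 1.03

File A: 384,000 × 2 × 2 = 1,536,000 bytes/s.
File B: 88,200 × 3 × 6 = 1,587,600 bytes/s.
File B is larger; ratio = 1,700,319,600 / 1,645,056,000 = 1.03.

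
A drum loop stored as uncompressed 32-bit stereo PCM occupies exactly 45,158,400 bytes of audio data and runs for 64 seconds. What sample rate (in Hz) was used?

88,200 Hz

Bytes = sample_rate × seconds × bytes_per_sample × channels.
sample_rate = 45,158,400 / (64 × 4 × 2) = 45,158,400 / 512 = 88,200 Hz.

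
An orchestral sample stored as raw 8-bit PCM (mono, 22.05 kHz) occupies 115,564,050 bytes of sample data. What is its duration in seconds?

Byte rate = 22,050 × 1 × 1 = 22,050 bytes/s.
Duration = 115,564,050 / 22,050 = 5,241 s.

5,241 seconds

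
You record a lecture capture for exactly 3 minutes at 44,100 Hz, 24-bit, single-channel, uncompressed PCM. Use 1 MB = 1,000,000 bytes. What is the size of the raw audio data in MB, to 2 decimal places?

23.81 MB

Duration = exactly 3 minutes = 180 s.
Bytes = 44,100 samples/s × 180 s × 3 bytes/sample × 1 ch = 23,814,000 bytes.
23,814,000 / 1,000,000 = 23.81 MB.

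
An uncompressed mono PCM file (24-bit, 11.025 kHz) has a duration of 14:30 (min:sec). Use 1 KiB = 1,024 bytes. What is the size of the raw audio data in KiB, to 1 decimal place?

Duration = 14:30 (min:sec) = 870 s.
Bytes = 11,025 samples/s × 870 s × 3 bytes/sample × 1 ch = 28,775,250 bytes.
28,775,250 / 1,024 = 28100.8 KiB.

28100.8 KiB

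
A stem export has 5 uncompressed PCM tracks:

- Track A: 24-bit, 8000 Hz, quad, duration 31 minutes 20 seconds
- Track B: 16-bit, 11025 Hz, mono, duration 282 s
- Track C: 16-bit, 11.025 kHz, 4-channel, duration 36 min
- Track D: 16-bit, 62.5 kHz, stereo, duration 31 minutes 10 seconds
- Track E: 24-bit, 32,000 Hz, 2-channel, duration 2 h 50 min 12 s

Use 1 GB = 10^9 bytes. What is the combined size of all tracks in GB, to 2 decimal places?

2.81 GB

Track A: 31 minutes 20 seconds = 1,880 s; 8,000 × 1,880 × 3 × 4 = 180,480,000 bytes.
Track B: 11,025 × 282 × 2 × 1 = 6,218,100 bytes.
Track C: 36 min = 2,160 s; 11,025 × 2,160 × 2 × 4 = 190,512,000 bytes.
Track D: 31 minutes 10 seconds = 1,870 s; 62,500 × 1,870 × 2 × 2 = 467,500,000 bytes.
Track E: 2 h 50 min 12 s = 10,212 s; 32,000 × 10,212 × 3 × 2 = 1,960,704,000 bytes.
Total = 2,805,414,100 bytes = 2.81 GB.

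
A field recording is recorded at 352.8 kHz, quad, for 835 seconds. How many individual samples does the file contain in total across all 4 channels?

352,800 × 835 s × 4 ch = 1,178,352,000 samples.

1,178,352,000 samples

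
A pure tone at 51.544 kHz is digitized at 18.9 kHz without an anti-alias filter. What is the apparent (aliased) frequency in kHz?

5.156 kHz

Nyquist = 18,900/2 = 9,450 Hz; 51,544 Hz exceeds it.
Alias = |51,544 − 3×18,900| = |51,544 − 56,700| = 5,156 Hz = 5.156 kHz.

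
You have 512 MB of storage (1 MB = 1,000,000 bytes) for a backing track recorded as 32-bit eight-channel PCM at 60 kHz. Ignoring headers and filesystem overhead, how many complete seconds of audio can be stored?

Uncompressed byte rate = 60,000 × 4 × 8 = 1,920,000 bytes/s.
Capacity = 512 × 1,000,000 = 512,000,000 bytes.
512,000,000 / 1,920,000 ≈ 266.67 s → 266 seconds.

266 seconds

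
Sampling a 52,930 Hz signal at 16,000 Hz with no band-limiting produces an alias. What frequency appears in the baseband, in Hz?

4,930 Hz

Nyquist = 16,000/2 = 8,000 Hz; 52,930 Hz exceeds it.
Alias = |52,930 − 3×16,000| = |52,930 − 48,000| = 4,930 Hz.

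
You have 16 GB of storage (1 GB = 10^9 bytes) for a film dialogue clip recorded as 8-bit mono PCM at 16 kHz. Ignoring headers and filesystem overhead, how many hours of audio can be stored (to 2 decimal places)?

277.78 hours

Uncompressed byte rate = 16,000 × 1 × 1 = 16,000 bytes/s.
Capacity = 16 × 1,000,000,000 = 16,000,000,000 bytes.
16,000,000,000 / 16,000 ≈ 1000000 s → 277.78 hours.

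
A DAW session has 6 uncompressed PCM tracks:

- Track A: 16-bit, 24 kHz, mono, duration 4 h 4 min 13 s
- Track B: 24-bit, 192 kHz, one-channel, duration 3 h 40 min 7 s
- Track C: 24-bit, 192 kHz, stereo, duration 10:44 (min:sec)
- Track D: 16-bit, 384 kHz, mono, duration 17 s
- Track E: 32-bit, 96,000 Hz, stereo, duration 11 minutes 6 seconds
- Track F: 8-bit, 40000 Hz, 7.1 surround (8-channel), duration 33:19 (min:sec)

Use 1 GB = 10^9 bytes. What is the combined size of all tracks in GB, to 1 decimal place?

Track A: 4 h 4 min 13 s = 14,653 s; 24,000 × 14,653 × 2 × 1 = 703,344,000 bytes.
Track B: 3 h 40 min 7 s = 13,207 s; 192,000 × 13,207 × 3 × 1 = 7,607,232,000 bytes.
Track C: 10:44 (min:sec) = 644 s; 192,000 × 644 × 3 × 2 = 741,888,000 bytes.
Track D: 384,000 × 17 × 2 × 1 = 13,056,000 bytes.
Track E: 11 minutes 6 seconds = 666 s; 96,000 × 666 × 4 × 2 = 511,488,000 bytes.
Track F: 33:19 (min:sec) = 1,999 s; 40,000 × 1,999 × 1 × 8 = 639,680,000 bytes.
Total = 10,216,688,000 bytes = 10.2 GB.

10.2 GB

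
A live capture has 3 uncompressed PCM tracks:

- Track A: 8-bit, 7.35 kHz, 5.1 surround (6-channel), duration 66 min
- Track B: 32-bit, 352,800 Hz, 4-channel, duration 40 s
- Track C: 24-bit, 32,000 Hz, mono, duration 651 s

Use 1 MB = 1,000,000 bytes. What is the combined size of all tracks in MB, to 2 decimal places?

Track A: 66 min = 3,960 s; 7,350 × 3,960 × 1 × 6 = 174,636,000 bytes.
Track B: 352,800 × 40 × 4 × 4 = 225,792,000 bytes.
Track C: 32,000 × 651 × 3 × 1 = 62,496,000 bytes.
Total = 462,924,000 bytes = 462.92 MB.

462.92 MB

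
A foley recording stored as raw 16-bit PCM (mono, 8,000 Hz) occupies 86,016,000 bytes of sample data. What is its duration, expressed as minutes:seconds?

89:36

Byte rate = 8,000 × 2 × 1 = 16,000 bytes/s.
Duration = 86,016,000 / 16,000 = 5,376 s.
5,376 s = 89:36.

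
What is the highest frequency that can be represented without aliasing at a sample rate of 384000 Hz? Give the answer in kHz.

192 kHz

Nyquist frequency = sample rate / 2 = 384,000 / 2 = 192 kHz.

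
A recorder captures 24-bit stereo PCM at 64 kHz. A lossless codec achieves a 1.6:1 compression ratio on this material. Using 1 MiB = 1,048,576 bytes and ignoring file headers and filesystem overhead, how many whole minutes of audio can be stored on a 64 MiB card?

Uncompressed byte rate = 64,000 × 3 × 2 = 384,000 bytes/s.
After 1.6:1 compression, effective rate ≈ 240000 bytes/s.
Capacity = 64 × 1,048,576 = 67,108,864 bytes.
67,108,864 / effective rate ≈ 279.62 s → 4 minutes.

4 minutes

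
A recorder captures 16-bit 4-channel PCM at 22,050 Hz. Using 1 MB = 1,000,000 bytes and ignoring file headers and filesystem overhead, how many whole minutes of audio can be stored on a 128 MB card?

12 minutes

Uncompressed byte rate = 22,050 × 2 × 4 = 176,400 bytes/s.
Capacity = 128 × 1,000,000 = 128,000,000 bytes.
128,000,000 / 176,400 ≈ 725.62 s → 12 minutes.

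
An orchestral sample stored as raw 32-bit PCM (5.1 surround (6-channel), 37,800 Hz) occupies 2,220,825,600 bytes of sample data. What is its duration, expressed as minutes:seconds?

Byte rate = 37,800 × 4 × 6 = 907,200 bytes/s.
Duration = 2,220,825,600 / 907,200 = 2,448 s.
2,448 s = 40:48.

40:48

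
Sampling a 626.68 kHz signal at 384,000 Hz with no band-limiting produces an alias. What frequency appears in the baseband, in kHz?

Nyquist = 384,000/2 = 192,000 Hz; 626,680 Hz exceeds it.
Alias = |626,680 − 2×384,000| = |626,680 − 768,000| = 141,320 Hz = 141.32 kHz.

141.32 kHz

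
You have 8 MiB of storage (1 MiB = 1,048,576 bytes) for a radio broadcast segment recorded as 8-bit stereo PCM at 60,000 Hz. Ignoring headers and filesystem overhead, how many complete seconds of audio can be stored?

69 seconds

Uncompressed byte rate = 60,000 × 1 × 2 = 120,000 bytes/s.
Capacity = 8 × 1,048,576 = 8,388,608 bytes.
8,388,608 / 120,000 ≈ 69.91 s → 69 seconds.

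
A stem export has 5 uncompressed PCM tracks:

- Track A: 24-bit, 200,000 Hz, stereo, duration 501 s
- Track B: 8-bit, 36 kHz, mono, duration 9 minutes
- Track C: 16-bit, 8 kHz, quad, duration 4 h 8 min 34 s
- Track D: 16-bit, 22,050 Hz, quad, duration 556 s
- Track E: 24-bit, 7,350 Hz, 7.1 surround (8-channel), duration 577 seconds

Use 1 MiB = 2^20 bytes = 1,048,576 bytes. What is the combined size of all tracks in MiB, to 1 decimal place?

1692.8 MiB

Track A: 200,000 × 501 × 3 × 2 = 601,200,000 bytes.
Track B: 9 minutes = 540 s; 36,000 × 540 × 1 × 1 = 19,440,000 bytes.
Track C: 4 h 8 min 34 s = 14,914 s; 8,000 × 14,914 × 2 × 4 = 954,496,000 bytes.
Track D: 22,050 × 556 × 2 × 4 = 98,078,400 bytes.
Track E: 7,350 × 577 × 3 × 8 = 101,782,800 bytes.
Total = 1,774,997,200 bytes = 1692.8 MiB.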